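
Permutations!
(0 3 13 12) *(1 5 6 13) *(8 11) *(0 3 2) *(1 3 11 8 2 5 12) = (0 5 6 13 1 12 11 2) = [5, 12, 0, 3, 4, 6, 13, 7, 8, 9, 10, 2, 11, 1]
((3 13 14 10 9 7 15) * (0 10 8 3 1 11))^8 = (0 10 9 7 15 1 11)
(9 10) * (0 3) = (0 3)(9 10) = [3, 1, 2, 0, 4, 5, 6, 7, 8, 10, 9]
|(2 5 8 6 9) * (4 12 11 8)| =8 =|(2 5 4 12 11 8 6 9)|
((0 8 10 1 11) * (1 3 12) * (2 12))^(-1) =(0 11 1 12 2 3 10 8)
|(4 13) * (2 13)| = 3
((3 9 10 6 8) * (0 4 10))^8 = (0 4 10 6 8 3 9)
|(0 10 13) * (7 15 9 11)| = |(0 10 13)(7 15 9 11)| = 12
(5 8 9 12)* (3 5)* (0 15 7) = (0 15 7)(3 5 8 9 12) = [15, 1, 2, 5, 4, 8, 6, 0, 9, 12, 10, 11, 3, 13, 14, 7]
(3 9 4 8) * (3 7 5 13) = (3 9 4 8 7 5 13) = [0, 1, 2, 9, 8, 13, 6, 5, 7, 4, 10, 11, 12, 3]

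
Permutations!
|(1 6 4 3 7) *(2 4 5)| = 7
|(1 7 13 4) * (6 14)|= |(1 7 13 4)(6 14)|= 4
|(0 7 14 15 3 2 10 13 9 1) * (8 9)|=11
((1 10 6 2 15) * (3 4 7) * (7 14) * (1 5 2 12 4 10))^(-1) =(2 5 15)(3 7 14 4 12 6 10)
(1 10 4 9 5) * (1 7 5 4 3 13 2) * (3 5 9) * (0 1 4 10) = (0 1)(2 4 3 13)(5 7 9 10) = [1, 0, 4, 13, 3, 7, 6, 9, 8, 10, 5, 11, 12, 2]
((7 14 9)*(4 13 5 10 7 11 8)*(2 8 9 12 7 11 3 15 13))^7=((2 8 4)(3 15 13 5 10 11 9)(7 14 12))^7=(15)(2 8 4)(7 14 12)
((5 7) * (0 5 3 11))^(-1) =((0 5 7 3 11))^(-1) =(0 11 3 7 5)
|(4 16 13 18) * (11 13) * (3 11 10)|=7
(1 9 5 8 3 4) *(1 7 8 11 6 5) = [0, 9, 2, 4, 7, 11, 5, 8, 3, 1, 10, 6] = (1 9)(3 4 7 8)(5 11 6)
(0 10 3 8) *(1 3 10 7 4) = [7, 3, 2, 8, 1, 5, 6, 4, 0, 9, 10] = (10)(0 7 4 1 3 8)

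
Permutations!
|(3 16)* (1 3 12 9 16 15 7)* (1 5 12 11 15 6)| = |(1 3 6)(5 12 9 16 11 15 7)| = 21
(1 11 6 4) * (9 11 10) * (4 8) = [0, 10, 2, 3, 1, 5, 8, 7, 4, 11, 9, 6] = (1 10 9 11 6 8 4)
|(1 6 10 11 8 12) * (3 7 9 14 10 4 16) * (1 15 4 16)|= |(1 6 16 3 7 9 14 10 11 8 12 15 4)|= 13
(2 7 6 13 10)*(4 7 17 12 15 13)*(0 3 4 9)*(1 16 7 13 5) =(0 3 4 13 10 2 17 12 15 5 1 16 7 6 9) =[3, 16, 17, 4, 13, 1, 9, 6, 8, 0, 2, 11, 15, 10, 14, 5, 7, 12]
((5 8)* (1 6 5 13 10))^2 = ((1 6 5 8 13 10))^2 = (1 5 13)(6 8 10)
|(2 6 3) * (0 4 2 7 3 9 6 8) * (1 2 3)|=|(0 4 3 7 1 2 8)(6 9)|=14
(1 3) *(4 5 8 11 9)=[0, 3, 2, 1, 5, 8, 6, 7, 11, 4, 10, 9]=(1 3)(4 5 8 11 9)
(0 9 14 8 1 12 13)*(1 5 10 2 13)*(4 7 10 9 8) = (0 8 5 9 14 4 7 10 2 13)(1 12) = [8, 12, 13, 3, 7, 9, 6, 10, 5, 14, 2, 11, 1, 0, 4]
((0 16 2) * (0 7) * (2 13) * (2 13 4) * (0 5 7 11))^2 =((0 16 4 2 11)(5 7))^2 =(0 4 11 16 2)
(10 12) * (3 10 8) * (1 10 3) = (1 10 12 8) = [0, 10, 2, 3, 4, 5, 6, 7, 1, 9, 12, 11, 8]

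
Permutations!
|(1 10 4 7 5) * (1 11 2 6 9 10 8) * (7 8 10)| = 12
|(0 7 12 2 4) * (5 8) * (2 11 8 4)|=|(0 7 12 11 8 5 4)|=7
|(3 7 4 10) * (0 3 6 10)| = 4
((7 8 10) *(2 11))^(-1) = (2 11)(7 10 8)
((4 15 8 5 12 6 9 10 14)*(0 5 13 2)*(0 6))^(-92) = ((0 5 12)(2 6 9 10 14 4 15 8 13))^(-92) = (0 5 12)(2 8 4 10 6 13 15 14 9)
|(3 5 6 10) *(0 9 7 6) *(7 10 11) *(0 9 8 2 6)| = 12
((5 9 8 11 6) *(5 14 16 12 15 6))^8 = (6 12 14 15 16)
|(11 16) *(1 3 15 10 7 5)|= 6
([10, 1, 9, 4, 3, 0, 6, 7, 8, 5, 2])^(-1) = [5, 1, 10, 4, 3, 9, 6, 7, 8, 2, 0]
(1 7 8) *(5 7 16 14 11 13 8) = (1 16 14 11 13 8)(5 7) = [0, 16, 2, 3, 4, 7, 6, 5, 1, 9, 10, 13, 12, 8, 11, 15, 14]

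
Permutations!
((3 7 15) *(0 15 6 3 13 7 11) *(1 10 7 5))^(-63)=((0 15 13 5 1 10 7 6 3 11))^(-63)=(0 6 1 15 3 10 13 11 7 5)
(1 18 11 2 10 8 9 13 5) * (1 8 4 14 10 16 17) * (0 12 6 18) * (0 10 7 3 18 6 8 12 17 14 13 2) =(0 17 1 10 4 13 5 12 8 9 2 16 14 7 3 18 11) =[17, 10, 16, 18, 13, 12, 6, 3, 9, 2, 4, 0, 8, 5, 7, 15, 14, 1, 11]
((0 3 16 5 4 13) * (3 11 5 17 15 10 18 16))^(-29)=(0 11 5 4 13)(10 18 16 17 15)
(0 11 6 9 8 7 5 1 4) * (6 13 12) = (0 11 13 12 6 9 8 7 5 1 4) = [11, 4, 2, 3, 0, 1, 9, 5, 7, 8, 10, 13, 6, 12]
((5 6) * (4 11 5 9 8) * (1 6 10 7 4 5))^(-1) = ((1 6 9 8 5 10 7 4 11))^(-1) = (1 11 4 7 10 5 8 9 6)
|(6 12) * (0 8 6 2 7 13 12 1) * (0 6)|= 4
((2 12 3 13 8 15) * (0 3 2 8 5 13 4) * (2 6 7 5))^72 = ((0 3 4)(2 12 6 7 5 13)(8 15))^72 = (15)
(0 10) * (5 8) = [10, 1, 2, 3, 4, 8, 6, 7, 5, 9, 0] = (0 10)(5 8)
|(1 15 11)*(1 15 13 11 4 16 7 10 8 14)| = |(1 13 11 15 4 16 7 10 8 14)| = 10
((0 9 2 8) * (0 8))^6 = ((0 9 2))^6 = (9)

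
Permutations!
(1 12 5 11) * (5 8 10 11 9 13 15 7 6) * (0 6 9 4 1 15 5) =(0 6)(1 12 8 10 11 15 7 9 13 5 4) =[6, 12, 2, 3, 1, 4, 0, 9, 10, 13, 11, 15, 8, 5, 14, 7]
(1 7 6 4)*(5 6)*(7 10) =[0, 10, 2, 3, 1, 6, 4, 5, 8, 9, 7] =(1 10 7 5 6 4)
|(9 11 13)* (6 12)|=6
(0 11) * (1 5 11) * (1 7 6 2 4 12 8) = (0 7 6 2 4 12 8 1 5 11) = [7, 5, 4, 3, 12, 11, 2, 6, 1, 9, 10, 0, 8]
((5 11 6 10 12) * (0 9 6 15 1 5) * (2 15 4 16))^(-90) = (1 5 11 4 16 2 15)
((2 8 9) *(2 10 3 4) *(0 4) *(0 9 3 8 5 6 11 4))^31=(2 5 6 11 4)(3 8 10 9)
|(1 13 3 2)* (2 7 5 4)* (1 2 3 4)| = |(1 13 4 3 7 5)| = 6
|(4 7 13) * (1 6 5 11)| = |(1 6 5 11)(4 7 13)| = 12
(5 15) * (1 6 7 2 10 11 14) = (1 6 7 2 10 11 14)(5 15) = [0, 6, 10, 3, 4, 15, 7, 2, 8, 9, 11, 14, 12, 13, 1, 5]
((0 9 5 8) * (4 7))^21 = (0 9 5 8)(4 7)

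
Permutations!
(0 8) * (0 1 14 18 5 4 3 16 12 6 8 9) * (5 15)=(0 9)(1 14 18 15 5 4 3 16 12 6 8)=[9, 14, 2, 16, 3, 4, 8, 7, 1, 0, 10, 11, 6, 13, 18, 5, 12, 17, 15]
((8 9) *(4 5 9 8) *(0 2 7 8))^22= (0 7)(2 8)(4 5 9)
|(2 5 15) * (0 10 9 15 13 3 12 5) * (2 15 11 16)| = |(0 10 9 11 16 2)(3 12 5 13)| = 12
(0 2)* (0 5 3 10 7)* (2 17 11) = (0 17 11 2 5 3 10 7) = [17, 1, 5, 10, 4, 3, 6, 0, 8, 9, 7, 2, 12, 13, 14, 15, 16, 11]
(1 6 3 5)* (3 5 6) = [0, 3, 2, 6, 4, 1, 5] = (1 3 6 5)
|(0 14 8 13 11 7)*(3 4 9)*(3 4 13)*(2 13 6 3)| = 14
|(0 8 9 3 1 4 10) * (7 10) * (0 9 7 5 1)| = |(0 8 7 10 9 3)(1 4 5)| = 6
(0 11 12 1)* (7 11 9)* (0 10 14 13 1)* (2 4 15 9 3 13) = (0 3 13 1 10 14 2 4 15 9 7 11 12) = [3, 10, 4, 13, 15, 5, 6, 11, 8, 7, 14, 12, 0, 1, 2, 9]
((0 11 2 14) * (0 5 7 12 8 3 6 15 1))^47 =(0 1 15 6 3 8 12 7 5 14 2 11)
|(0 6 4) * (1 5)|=|(0 6 4)(1 5)|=6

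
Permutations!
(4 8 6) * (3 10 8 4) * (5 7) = (3 10 8 6)(5 7) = [0, 1, 2, 10, 4, 7, 3, 5, 6, 9, 8]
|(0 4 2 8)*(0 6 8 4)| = 2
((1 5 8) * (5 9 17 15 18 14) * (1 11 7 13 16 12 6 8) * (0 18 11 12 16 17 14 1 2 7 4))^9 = (0 17 5 18 15 2 1 11 7 9 4 13 14)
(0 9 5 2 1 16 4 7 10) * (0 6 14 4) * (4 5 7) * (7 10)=[9, 16, 1, 3, 4, 2, 14, 7, 8, 10, 6, 11, 12, 13, 5, 15, 0]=(0 9 10 6 14 5 2 1 16)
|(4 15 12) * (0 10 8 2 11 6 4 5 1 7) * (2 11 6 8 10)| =|(0 2 6 4 15 12 5 1 7)(8 11)| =18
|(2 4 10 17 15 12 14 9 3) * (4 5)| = 10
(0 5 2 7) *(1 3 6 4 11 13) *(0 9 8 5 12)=(0 12)(1 3 6 4 11 13)(2 7 9 8 5)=[12, 3, 7, 6, 11, 2, 4, 9, 5, 8, 10, 13, 0, 1]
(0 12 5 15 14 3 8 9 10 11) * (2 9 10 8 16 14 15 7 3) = (0 12 5 7 3 16 14 2 9 8 10 11) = [12, 1, 9, 16, 4, 7, 6, 3, 10, 8, 11, 0, 5, 13, 2, 15, 14]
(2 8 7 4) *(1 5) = (1 5)(2 8 7 4) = [0, 5, 8, 3, 2, 1, 6, 4, 7]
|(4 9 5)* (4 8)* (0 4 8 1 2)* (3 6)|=|(0 4 9 5 1 2)(3 6)|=6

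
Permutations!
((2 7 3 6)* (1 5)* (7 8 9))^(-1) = ((1 5)(2 8 9 7 3 6))^(-1) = (1 5)(2 6 3 7 9 8)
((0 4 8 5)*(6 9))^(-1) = ((0 4 8 5)(6 9))^(-1) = (0 5 8 4)(6 9)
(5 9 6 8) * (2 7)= [0, 1, 7, 3, 4, 9, 8, 2, 5, 6]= (2 7)(5 9 6 8)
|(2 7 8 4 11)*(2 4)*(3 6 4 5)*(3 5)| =|(2 7 8)(3 6 4 11)| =12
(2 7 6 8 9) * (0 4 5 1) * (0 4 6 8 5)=(0 6 5 1 4)(2 7 8 9)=[6, 4, 7, 3, 0, 1, 5, 8, 9, 2]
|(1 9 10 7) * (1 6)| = |(1 9 10 7 6)| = 5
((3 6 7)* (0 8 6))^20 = (8)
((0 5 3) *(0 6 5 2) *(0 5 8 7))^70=(8)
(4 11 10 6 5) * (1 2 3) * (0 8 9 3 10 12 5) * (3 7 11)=(0 8 9 7 11 12 5 4 3 1 2 10 6)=[8, 2, 10, 1, 3, 4, 0, 11, 9, 7, 6, 12, 5]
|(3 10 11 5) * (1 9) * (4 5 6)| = 6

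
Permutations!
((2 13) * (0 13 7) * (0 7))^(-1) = (0 2 13)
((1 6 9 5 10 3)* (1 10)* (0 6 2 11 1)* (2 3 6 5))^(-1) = ((0 5)(1 3 10 6 9 2 11))^(-1) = (0 5)(1 11 2 9 6 10 3)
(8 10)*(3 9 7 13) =(3 9 7 13)(8 10) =[0, 1, 2, 9, 4, 5, 6, 13, 10, 7, 8, 11, 12, 3]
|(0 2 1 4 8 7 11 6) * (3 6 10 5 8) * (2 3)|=15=|(0 3 6)(1 4 2)(5 8 7 11 10)|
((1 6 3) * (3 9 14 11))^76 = (1 11 9)(3 14 6) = ((1 6 9 14 11 3))^76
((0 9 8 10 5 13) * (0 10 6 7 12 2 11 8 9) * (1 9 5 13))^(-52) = (13)(1 5 9)(2 8 7)(6 12 11)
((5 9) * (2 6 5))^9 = (2 6 5 9) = ((2 6 5 9))^9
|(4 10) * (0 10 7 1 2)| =|(0 10 4 7 1 2)| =6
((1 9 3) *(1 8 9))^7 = (3 8 9)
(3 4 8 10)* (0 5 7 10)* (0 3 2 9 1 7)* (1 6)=(0 5)(1 7 10 2 9 6)(3 4 8)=[5, 7, 9, 4, 8, 0, 1, 10, 3, 6, 2]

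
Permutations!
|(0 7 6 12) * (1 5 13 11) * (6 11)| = |(0 7 11 1 5 13 6 12)| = 8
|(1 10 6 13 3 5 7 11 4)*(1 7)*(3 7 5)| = 8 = |(1 10 6 13 7 11 4 5)|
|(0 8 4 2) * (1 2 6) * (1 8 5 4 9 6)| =15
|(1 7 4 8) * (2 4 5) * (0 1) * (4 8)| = |(0 1 7 5 2 8)| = 6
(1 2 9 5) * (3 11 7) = (1 2 9 5)(3 11 7) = [0, 2, 9, 11, 4, 1, 6, 3, 8, 5, 10, 7]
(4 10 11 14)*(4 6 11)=[0, 1, 2, 3, 10, 5, 11, 7, 8, 9, 4, 14, 12, 13, 6]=(4 10)(6 11 14)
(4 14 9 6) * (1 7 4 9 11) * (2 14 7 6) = [0, 6, 14, 3, 7, 5, 9, 4, 8, 2, 10, 1, 12, 13, 11] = (1 6 9 2 14 11)(4 7)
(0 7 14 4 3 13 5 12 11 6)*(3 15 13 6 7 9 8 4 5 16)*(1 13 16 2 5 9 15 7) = (0 15 16 3 6)(1 13 2 5 12 11)(4 7 14 9 8) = [15, 13, 5, 6, 7, 12, 0, 14, 4, 8, 10, 1, 11, 2, 9, 16, 3]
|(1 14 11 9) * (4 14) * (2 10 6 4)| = |(1 2 10 6 4 14 11 9)| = 8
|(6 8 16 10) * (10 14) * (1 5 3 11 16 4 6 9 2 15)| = 30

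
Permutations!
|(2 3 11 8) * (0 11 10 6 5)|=8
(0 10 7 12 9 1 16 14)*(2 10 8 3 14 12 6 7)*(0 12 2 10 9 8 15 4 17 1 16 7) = [15, 7, 9, 14, 17, 5, 0, 6, 3, 16, 10, 11, 8, 13, 12, 4, 2, 1] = (0 15 4 17 1 7 6)(2 9 16)(3 14 12 8)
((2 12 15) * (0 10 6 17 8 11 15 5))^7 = (0 2 8 10 12 11 6 5 15 17)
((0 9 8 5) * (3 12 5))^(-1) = ((0 9 8 3 12 5))^(-1) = (0 5 12 3 8 9)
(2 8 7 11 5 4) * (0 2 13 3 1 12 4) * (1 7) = (0 2 8 1 12 4 13 3 7 11 5) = [2, 12, 8, 7, 13, 0, 6, 11, 1, 9, 10, 5, 4, 3]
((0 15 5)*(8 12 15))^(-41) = (0 5 15 12 8)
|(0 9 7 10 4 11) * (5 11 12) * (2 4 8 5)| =|(0 9 7 10 8 5 11)(2 4 12)| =21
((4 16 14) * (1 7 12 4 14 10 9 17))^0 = ((1 7 12 4 16 10 9 17))^0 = (17)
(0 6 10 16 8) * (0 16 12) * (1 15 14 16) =[6, 15, 2, 3, 4, 5, 10, 7, 1, 9, 12, 11, 0, 13, 16, 14, 8] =(0 6 10 12)(1 15 14 16 8)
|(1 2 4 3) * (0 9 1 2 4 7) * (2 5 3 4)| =|(0 9 1 2 7)(3 5)| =10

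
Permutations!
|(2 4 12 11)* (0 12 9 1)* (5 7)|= 14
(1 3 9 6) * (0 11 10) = (0 11 10)(1 3 9 6) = [11, 3, 2, 9, 4, 5, 1, 7, 8, 6, 0, 10]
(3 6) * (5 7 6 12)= (3 12 5 7 6)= [0, 1, 2, 12, 4, 7, 3, 6, 8, 9, 10, 11, 5]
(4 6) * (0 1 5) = (0 1 5)(4 6) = [1, 5, 2, 3, 6, 0, 4]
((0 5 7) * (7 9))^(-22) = (0 9)(5 7)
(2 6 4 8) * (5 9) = (2 6 4 8)(5 9) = [0, 1, 6, 3, 8, 9, 4, 7, 2, 5]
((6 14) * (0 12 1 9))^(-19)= (0 12 1 9)(6 14)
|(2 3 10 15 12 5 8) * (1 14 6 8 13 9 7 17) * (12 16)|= 15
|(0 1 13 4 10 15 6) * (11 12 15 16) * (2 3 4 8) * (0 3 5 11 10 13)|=|(0 1)(2 5 11 12 15 6 3 4 13 8)(10 16)|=10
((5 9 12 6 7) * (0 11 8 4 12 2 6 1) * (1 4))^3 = ((0 11 8 1)(2 6 7 5 9)(4 12))^3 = (0 1 8 11)(2 5 6 9 7)(4 12)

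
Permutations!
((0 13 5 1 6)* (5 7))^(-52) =(0 7 1)(5 6 13)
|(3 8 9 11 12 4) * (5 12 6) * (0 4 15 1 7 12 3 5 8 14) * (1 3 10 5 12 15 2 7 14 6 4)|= 30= |(0 1 14)(2 7 15 3 6 8 9 11 4 12)(5 10)|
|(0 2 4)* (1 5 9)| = |(0 2 4)(1 5 9)| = 3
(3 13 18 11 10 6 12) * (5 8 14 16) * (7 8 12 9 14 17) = (3 13 18 11 10 6 9 14 16 5 12)(7 8 17) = [0, 1, 2, 13, 4, 12, 9, 8, 17, 14, 6, 10, 3, 18, 16, 15, 5, 7, 11]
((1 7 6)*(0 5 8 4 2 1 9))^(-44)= ((0 5 8 4 2 1 7 6 9))^(-44)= (0 5 8 4 2 1 7 6 9)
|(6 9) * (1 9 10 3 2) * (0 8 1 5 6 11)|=5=|(0 8 1 9 11)(2 5 6 10 3)|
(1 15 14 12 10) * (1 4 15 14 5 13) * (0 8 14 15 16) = (0 8 14 12 10 4 16)(1 15 5 13) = [8, 15, 2, 3, 16, 13, 6, 7, 14, 9, 4, 11, 10, 1, 12, 5, 0]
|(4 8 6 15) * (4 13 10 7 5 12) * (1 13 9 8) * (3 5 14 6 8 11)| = |(1 13 10 7 14 6 15 9 11 3 5 12 4)| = 13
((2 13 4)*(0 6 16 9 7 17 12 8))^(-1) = ((0 6 16 9 7 17 12 8)(2 13 4))^(-1) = (0 8 12 17 7 9 16 6)(2 4 13)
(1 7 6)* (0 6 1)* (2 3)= (0 6)(1 7)(2 3)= [6, 7, 3, 2, 4, 5, 0, 1]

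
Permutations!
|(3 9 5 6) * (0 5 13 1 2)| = 8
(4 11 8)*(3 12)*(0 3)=(0 3 12)(4 11 8)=[3, 1, 2, 12, 11, 5, 6, 7, 4, 9, 10, 8, 0]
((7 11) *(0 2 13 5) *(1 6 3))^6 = (0 13)(2 5)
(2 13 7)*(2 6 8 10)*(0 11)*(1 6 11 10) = (0 10 2 13 7 11)(1 6 8) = [10, 6, 13, 3, 4, 5, 8, 11, 1, 9, 2, 0, 12, 7]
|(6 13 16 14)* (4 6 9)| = |(4 6 13 16 14 9)| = 6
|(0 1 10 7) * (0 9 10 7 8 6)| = |(0 1 7 9 10 8 6)| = 7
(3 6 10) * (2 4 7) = (2 4 7)(3 6 10) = [0, 1, 4, 6, 7, 5, 10, 2, 8, 9, 3]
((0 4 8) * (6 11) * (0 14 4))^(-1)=(4 14 8)(6 11)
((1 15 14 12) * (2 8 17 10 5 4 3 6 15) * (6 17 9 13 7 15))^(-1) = (1 12 14 15 7 13 9 8 2)(3 4 5 10 17) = ((1 2 8 9 13 7 15 14 12)(3 17 10 5 4))^(-1)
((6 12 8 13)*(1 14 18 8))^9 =((1 14 18 8 13 6 12))^9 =(1 18 13 12 14 8 6)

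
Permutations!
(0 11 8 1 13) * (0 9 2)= (0 11 8 1 13 9 2)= [11, 13, 0, 3, 4, 5, 6, 7, 1, 2, 10, 8, 12, 9]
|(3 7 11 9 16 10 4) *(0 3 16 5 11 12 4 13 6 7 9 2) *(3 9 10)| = 40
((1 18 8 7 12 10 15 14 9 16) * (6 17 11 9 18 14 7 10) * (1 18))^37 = ((1 14)(6 17 11 9 16 18 8 10 15 7 12))^37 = (1 14)(6 16 15 17 18 7 11 8 12 9 10)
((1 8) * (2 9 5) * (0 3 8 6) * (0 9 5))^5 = (0 9 6 1 8 3)(2 5)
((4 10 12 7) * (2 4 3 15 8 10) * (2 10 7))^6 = ((2 4 10 12)(3 15 8 7))^6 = (2 10)(3 8)(4 12)(7 15)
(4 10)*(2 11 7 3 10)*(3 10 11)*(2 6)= (2 3 11 7 10 4 6)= [0, 1, 3, 11, 6, 5, 2, 10, 8, 9, 4, 7]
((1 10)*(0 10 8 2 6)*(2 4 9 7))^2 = ((0 10 1 8 4 9 7 2 6))^2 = (0 1 4 7 6 10 8 9 2)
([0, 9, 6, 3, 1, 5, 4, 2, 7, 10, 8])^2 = [0, 10, 4, 3, 9, 5, 1, 6, 2, 8, 7]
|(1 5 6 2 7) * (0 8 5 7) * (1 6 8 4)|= |(0 4 1 7 6 2)(5 8)|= 6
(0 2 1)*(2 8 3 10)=[8, 0, 1, 10, 4, 5, 6, 7, 3, 9, 2]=(0 8 3 10 2 1)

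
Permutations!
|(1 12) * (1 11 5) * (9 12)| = 5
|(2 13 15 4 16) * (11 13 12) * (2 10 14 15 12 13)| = 20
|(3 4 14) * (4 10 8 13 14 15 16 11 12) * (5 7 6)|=15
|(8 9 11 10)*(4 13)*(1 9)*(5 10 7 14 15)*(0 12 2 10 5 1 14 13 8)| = 36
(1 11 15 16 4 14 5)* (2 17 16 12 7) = [0, 11, 17, 3, 14, 1, 6, 2, 8, 9, 10, 15, 7, 13, 5, 12, 4, 16] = (1 11 15 12 7 2 17 16 4 14 5)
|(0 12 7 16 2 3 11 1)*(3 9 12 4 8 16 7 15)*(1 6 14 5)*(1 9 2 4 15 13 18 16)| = |(0 15 3 11 6 14 5 9 12 13 18 16 4 8 1)| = 15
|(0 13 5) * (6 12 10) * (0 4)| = |(0 13 5 4)(6 12 10)| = 12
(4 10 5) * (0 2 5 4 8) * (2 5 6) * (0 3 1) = [5, 0, 6, 1, 10, 8, 2, 7, 3, 9, 4] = (0 5 8 3 1)(2 6)(4 10)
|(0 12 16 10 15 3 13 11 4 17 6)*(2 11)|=12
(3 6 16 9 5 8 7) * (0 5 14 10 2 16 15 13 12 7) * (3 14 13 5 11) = [11, 1, 16, 6, 4, 8, 15, 14, 0, 13, 2, 3, 7, 12, 10, 5, 9] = (0 11 3 6 15 5 8)(2 16 9 13 12 7 14 10)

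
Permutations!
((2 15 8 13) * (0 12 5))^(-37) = ((0 12 5)(2 15 8 13))^(-37) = (0 5 12)(2 13 8 15)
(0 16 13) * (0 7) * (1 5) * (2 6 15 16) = (0 2 6 15 16 13 7)(1 5) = [2, 5, 6, 3, 4, 1, 15, 0, 8, 9, 10, 11, 12, 7, 14, 16, 13]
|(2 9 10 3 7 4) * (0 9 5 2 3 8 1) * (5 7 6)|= |(0 9 10 8 1)(2 7 4 3 6 5)|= 30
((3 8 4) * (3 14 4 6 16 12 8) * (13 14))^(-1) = (4 14 13)(6 8 12 16)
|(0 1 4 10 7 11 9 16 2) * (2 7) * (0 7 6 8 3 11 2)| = |(0 1 4 10)(2 7)(3 11 9 16 6 8)| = 12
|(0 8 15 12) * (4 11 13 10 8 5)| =|(0 5 4 11 13 10 8 15 12)| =9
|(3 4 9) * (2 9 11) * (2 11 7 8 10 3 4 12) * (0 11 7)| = 10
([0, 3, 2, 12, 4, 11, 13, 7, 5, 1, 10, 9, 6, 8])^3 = [0, 6, 2, 13, 4, 1, 5, 7, 9, 12, 10, 3, 8, 11]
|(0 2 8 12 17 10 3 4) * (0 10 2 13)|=12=|(0 13)(2 8 12 17)(3 4 10)|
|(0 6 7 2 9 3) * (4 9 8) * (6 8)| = |(0 8 4 9 3)(2 6 7)| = 15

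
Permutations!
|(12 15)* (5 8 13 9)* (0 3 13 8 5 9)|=|(0 3 13)(12 15)|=6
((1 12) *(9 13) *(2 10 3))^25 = ((1 12)(2 10 3)(9 13))^25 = (1 12)(2 10 3)(9 13)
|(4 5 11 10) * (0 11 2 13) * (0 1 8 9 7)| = 11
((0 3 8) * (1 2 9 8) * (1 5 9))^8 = (0 9 3 8 5)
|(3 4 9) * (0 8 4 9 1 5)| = 10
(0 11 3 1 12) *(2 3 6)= (0 11 6 2 3 1 12)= [11, 12, 3, 1, 4, 5, 2, 7, 8, 9, 10, 6, 0]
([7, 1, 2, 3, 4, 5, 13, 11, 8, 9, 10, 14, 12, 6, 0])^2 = (0 11)(7 14)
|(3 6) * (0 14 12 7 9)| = 10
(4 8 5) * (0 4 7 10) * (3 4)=(0 3 4 8 5 7 10)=[3, 1, 2, 4, 8, 7, 6, 10, 5, 9, 0]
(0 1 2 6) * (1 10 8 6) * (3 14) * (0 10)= (1 2)(3 14)(6 10 8)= [0, 2, 1, 14, 4, 5, 10, 7, 6, 9, 8, 11, 12, 13, 3]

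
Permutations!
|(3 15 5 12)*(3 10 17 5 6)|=|(3 15 6)(5 12 10 17)|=12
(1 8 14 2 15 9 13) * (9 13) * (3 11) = (1 8 14 2 15 13)(3 11) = [0, 8, 15, 11, 4, 5, 6, 7, 14, 9, 10, 3, 12, 1, 2, 13]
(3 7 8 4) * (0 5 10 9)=(0 5 10 9)(3 7 8 4)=[5, 1, 2, 7, 3, 10, 6, 8, 4, 0, 9]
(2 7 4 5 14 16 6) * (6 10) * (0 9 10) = (0 9 10 6 2 7 4 5 14 16) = [9, 1, 7, 3, 5, 14, 2, 4, 8, 10, 6, 11, 12, 13, 16, 15, 0]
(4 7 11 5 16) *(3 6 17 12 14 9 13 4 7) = [0, 1, 2, 6, 3, 16, 17, 11, 8, 13, 10, 5, 14, 4, 9, 15, 7, 12] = (3 6 17 12 14 9 13 4)(5 16 7 11)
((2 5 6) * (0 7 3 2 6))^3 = ((0 7 3 2 5))^3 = (0 2 7 5 3)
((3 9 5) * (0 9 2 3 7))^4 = (9)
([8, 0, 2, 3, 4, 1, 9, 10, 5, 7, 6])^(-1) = (0 1 5 8)(6 10 7 9)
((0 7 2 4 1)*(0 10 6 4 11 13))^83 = (0 11 7 13 2)(1 4 6 10)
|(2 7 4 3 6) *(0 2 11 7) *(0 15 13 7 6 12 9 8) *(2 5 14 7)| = 18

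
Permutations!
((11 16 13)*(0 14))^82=((0 14)(11 16 13))^82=(11 16 13)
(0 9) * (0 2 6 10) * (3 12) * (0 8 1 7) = (0 9 2 6 10 8 1 7)(3 12) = [9, 7, 6, 12, 4, 5, 10, 0, 1, 2, 8, 11, 3]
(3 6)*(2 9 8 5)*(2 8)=(2 9)(3 6)(5 8)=[0, 1, 9, 6, 4, 8, 3, 7, 5, 2]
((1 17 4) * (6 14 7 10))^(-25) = ((1 17 4)(6 14 7 10))^(-25) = (1 4 17)(6 10 7 14)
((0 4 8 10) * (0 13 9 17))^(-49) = (17)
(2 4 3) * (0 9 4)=[9, 1, 0, 2, 3, 5, 6, 7, 8, 4]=(0 9 4 3 2)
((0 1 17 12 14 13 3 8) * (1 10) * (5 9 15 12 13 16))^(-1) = ((0 10 1 17 13 3 8)(5 9 15 12 14 16))^(-1) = (0 8 3 13 17 1 10)(5 16 14 12 15 9)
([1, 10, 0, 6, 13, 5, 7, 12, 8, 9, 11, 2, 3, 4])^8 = (13)(0 11 1 2 10)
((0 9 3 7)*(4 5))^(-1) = ((0 9 3 7)(4 5))^(-1) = (0 7 3 9)(4 5)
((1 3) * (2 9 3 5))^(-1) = (1 3 9 2 5) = ((1 5 2 9 3))^(-1)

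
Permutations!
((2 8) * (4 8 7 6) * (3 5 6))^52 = (2 5 8 3 4 7 6)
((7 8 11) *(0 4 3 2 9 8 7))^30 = ((0 4 3 2 9 8 11))^30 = (0 3 9 11 4 2 8)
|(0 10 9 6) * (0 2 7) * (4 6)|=7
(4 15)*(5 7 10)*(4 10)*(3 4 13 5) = (3 4 15 10)(5 7 13) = [0, 1, 2, 4, 15, 7, 6, 13, 8, 9, 3, 11, 12, 5, 14, 10]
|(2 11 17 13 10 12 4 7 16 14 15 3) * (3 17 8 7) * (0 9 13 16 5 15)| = 16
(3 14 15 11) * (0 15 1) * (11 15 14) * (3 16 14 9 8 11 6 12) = [9, 0, 2, 6, 4, 5, 12, 7, 11, 8, 10, 16, 3, 13, 1, 15, 14] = (0 9 8 11 16 14 1)(3 6 12)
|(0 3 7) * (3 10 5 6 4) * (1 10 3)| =15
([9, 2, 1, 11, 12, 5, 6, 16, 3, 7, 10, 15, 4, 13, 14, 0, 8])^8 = (16)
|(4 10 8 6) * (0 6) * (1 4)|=6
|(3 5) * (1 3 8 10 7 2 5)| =10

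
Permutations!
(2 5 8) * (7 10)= (2 5 8)(7 10)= [0, 1, 5, 3, 4, 8, 6, 10, 2, 9, 7]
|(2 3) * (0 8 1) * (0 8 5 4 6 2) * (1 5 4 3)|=8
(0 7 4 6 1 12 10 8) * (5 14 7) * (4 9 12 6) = (0 5 14 7 9 12 10 8)(1 6) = [5, 6, 2, 3, 4, 14, 1, 9, 0, 12, 8, 11, 10, 13, 7]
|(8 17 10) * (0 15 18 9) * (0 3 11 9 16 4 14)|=6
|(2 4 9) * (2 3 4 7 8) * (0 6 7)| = 15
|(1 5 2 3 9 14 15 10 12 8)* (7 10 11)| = 12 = |(1 5 2 3 9 14 15 11 7 10 12 8)|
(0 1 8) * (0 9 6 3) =(0 1 8 9 6 3) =[1, 8, 2, 0, 4, 5, 3, 7, 9, 6]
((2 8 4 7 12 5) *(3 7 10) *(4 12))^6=((2 8 12 5)(3 7 4 10))^6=(2 12)(3 4)(5 8)(7 10)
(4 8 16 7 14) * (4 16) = (4 8)(7 14 16) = [0, 1, 2, 3, 8, 5, 6, 14, 4, 9, 10, 11, 12, 13, 16, 15, 7]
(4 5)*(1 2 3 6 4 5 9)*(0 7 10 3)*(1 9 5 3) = (0 7 10 1 2)(3 6 4 5) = [7, 2, 0, 6, 5, 3, 4, 10, 8, 9, 1]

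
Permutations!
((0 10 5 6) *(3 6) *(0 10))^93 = ((3 6 10 5))^93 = (3 6 10 5)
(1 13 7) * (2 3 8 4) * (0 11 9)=[11, 13, 3, 8, 2, 5, 6, 1, 4, 0, 10, 9, 12, 7]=(0 11 9)(1 13 7)(2 3 8 4)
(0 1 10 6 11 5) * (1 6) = (0 6 11 5)(1 10) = [6, 10, 2, 3, 4, 0, 11, 7, 8, 9, 1, 5]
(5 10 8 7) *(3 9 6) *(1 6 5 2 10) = (1 6 3 9 5)(2 10 8 7) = [0, 6, 10, 9, 4, 1, 3, 2, 7, 5, 8]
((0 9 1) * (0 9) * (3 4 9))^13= ((1 3 4 9))^13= (1 3 4 9)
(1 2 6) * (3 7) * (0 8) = [8, 2, 6, 7, 4, 5, 1, 3, 0] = (0 8)(1 2 6)(3 7)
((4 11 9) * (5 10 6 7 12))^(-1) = ((4 11 9)(5 10 6 7 12))^(-1) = (4 9 11)(5 12 7 6 10)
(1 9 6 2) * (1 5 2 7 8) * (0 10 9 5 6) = (0 10 9)(1 5 2 6 7 8) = [10, 5, 6, 3, 4, 2, 7, 8, 1, 0, 9]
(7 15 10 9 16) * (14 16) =(7 15 10 9 14 16) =[0, 1, 2, 3, 4, 5, 6, 15, 8, 14, 9, 11, 12, 13, 16, 10, 7]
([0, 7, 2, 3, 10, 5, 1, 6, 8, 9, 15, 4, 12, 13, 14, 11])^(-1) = [0, 6, 2, 3, 11, 5, 7, 1, 8, 9, 4, 15, 12, 13, 14, 10]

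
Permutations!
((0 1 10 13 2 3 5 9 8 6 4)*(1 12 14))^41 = (0 14 10 2 5 8 4 12 1 13 3 9 6)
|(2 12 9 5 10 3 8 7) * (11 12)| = |(2 11 12 9 5 10 3 8 7)| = 9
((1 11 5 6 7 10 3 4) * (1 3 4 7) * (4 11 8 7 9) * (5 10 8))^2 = ((1 5 6)(3 9 4)(7 8)(10 11))^2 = (11)(1 6 5)(3 4 9)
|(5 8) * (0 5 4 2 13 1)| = 7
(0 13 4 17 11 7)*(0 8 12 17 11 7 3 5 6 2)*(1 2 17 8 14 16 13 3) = (0 3 5 6 17 7 14 16 13 4 11 1 2)(8 12) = [3, 2, 0, 5, 11, 6, 17, 14, 12, 9, 10, 1, 8, 4, 16, 15, 13, 7]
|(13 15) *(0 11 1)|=|(0 11 1)(13 15)|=6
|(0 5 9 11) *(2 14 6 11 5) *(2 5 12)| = 8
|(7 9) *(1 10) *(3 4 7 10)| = 6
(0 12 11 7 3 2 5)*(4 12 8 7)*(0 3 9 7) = (0 8)(2 5 3)(4 12 11)(7 9) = [8, 1, 5, 2, 12, 3, 6, 9, 0, 7, 10, 4, 11]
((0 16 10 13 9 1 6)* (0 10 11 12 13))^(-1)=(0 10 6 1 9 13 12 11 16)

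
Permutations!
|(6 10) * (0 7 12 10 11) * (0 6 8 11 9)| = |(0 7 12 10 8 11 6 9)| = 8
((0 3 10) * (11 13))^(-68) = (13)(0 3 10)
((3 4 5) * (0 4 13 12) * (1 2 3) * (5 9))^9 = (13)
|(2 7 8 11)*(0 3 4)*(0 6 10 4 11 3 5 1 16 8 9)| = |(0 5 1 16 8 3 11 2 7 9)(4 6 10)| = 30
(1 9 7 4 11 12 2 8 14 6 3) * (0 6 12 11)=(0 6 3 1 9 7 4)(2 8 14 12)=[6, 9, 8, 1, 0, 5, 3, 4, 14, 7, 10, 11, 2, 13, 12]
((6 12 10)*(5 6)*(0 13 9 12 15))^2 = ((0 13 9 12 10 5 6 15))^2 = (0 9 10 6)(5 15 13 12)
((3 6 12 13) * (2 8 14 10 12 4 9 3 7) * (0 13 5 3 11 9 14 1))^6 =((0 13 7 2 8 1)(3 6 4 14 10 12 5)(9 11))^6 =(3 5 12 10 14 4 6)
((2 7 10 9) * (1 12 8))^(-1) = (1 8 12)(2 9 10 7)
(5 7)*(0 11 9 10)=(0 11 9 10)(5 7)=[11, 1, 2, 3, 4, 7, 6, 5, 8, 10, 0, 9]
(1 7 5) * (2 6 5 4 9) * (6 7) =(1 6 5)(2 7 4 9) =[0, 6, 7, 3, 9, 1, 5, 4, 8, 2]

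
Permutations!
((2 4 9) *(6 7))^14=(2 9 4)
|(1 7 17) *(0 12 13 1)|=|(0 12 13 1 7 17)|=6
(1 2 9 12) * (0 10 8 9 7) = [10, 2, 7, 3, 4, 5, 6, 0, 9, 12, 8, 11, 1] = (0 10 8 9 12 1 2 7)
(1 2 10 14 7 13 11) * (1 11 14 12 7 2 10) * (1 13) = (1 10 12 7)(2 13 14) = [0, 10, 13, 3, 4, 5, 6, 1, 8, 9, 12, 11, 7, 14, 2]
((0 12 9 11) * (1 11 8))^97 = ((0 12 9 8 1 11))^97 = (0 12 9 8 1 11)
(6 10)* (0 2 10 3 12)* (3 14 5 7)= (0 2 10 6 14 5 7 3 12)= [2, 1, 10, 12, 4, 7, 14, 3, 8, 9, 6, 11, 0, 13, 5]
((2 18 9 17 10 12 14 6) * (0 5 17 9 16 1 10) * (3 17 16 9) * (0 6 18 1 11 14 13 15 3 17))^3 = ((0 5 16 11 14 18 9 17 6 2 1 10 12 13 15 3))^3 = (0 11 9 2 12 3 16 18 6 10 15 5 14 17 1 13)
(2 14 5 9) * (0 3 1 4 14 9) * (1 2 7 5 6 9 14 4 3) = (0 1 3 2 14 6 9 7 5) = [1, 3, 14, 2, 4, 0, 9, 5, 8, 7, 10, 11, 12, 13, 6]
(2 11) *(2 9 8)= [0, 1, 11, 3, 4, 5, 6, 7, 2, 8, 10, 9]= (2 11 9 8)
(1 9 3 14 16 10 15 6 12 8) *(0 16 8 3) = (0 16 10 15 6 12 3 14 8 1 9) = [16, 9, 2, 14, 4, 5, 12, 7, 1, 0, 15, 11, 3, 13, 8, 6, 10]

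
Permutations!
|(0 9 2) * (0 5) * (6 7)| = 4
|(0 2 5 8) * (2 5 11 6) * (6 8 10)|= 7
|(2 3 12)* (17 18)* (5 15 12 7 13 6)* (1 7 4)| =10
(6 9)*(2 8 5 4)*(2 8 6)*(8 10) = (2 6 9)(4 10 8 5) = [0, 1, 6, 3, 10, 4, 9, 7, 5, 2, 8]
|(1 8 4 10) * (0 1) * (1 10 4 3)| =6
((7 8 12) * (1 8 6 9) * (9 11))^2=(1 12 6 9 8 7 11)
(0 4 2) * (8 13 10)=(0 4 2)(8 13 10)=[4, 1, 0, 3, 2, 5, 6, 7, 13, 9, 8, 11, 12, 10]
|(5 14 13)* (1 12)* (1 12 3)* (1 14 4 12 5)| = 12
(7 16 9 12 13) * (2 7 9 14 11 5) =[0, 1, 7, 3, 4, 2, 6, 16, 8, 12, 10, 5, 13, 9, 11, 15, 14] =(2 7 16 14 11 5)(9 12 13)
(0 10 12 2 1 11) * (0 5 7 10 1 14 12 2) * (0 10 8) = [1, 11, 14, 3, 4, 7, 6, 8, 0, 9, 2, 5, 10, 13, 12] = (0 1 11 5 7 8)(2 14 12 10)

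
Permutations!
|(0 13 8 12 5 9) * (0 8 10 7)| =|(0 13 10 7)(5 9 8 12)| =4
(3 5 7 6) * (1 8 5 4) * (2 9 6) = (1 8 5 7 2 9 6 3 4) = [0, 8, 9, 4, 1, 7, 3, 2, 5, 6]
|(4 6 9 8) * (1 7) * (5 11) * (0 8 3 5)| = |(0 8 4 6 9 3 5 11)(1 7)| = 8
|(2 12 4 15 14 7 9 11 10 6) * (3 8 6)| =12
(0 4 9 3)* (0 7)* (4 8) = (0 8 4 9 3 7) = [8, 1, 2, 7, 9, 5, 6, 0, 4, 3]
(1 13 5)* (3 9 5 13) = [0, 3, 2, 9, 4, 1, 6, 7, 8, 5, 10, 11, 12, 13] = (13)(1 3 9 5)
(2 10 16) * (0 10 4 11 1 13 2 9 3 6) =(0 10 16 9 3 6)(1 13 2 4 11) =[10, 13, 4, 6, 11, 5, 0, 7, 8, 3, 16, 1, 12, 2, 14, 15, 9]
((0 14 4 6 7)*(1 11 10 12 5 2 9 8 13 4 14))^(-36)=(14)(0 10 2 13 7 11 5 8 6 1 12 9 4)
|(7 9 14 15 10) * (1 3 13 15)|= 8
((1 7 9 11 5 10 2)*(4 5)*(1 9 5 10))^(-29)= ((1 7 5)(2 9 11 4 10))^(-29)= (1 7 5)(2 9 11 4 10)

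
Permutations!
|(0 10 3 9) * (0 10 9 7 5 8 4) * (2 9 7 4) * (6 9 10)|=|(0 7 5 8 2 10 3 4)(6 9)|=8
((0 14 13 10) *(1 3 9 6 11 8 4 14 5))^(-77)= ((0 5 1 3 9 6 11 8 4 14 13 10))^(-77)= (0 8 1 14 9 10 11 5 4 3 13 6)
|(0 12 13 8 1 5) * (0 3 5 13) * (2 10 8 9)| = 6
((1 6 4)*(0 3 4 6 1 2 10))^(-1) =((0 3 4 2 10))^(-1) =(0 10 2 4 3)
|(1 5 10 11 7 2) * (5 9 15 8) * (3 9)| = 10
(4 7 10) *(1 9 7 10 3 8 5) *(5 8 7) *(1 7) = [0, 9, 2, 1, 10, 7, 6, 3, 8, 5, 4] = (1 9 5 7 3)(4 10)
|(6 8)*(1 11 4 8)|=|(1 11 4 8 6)|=5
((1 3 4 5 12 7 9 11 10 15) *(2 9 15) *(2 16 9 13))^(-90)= (1 3 4 5 12 7 15)(9 10)(11 16)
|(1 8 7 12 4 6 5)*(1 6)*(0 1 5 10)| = |(0 1 8 7 12 4 5 6 10)| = 9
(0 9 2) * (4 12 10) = [9, 1, 0, 3, 12, 5, 6, 7, 8, 2, 4, 11, 10] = (0 9 2)(4 12 10)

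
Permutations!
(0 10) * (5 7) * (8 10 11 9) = (0 11 9 8 10)(5 7) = [11, 1, 2, 3, 4, 7, 6, 5, 10, 8, 0, 9]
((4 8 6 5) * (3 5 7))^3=(3 8)(4 7)(5 6)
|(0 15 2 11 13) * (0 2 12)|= 3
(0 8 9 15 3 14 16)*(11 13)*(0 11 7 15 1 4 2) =(0 8 9 1 4 2)(3 14 16 11 13 7 15) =[8, 4, 0, 14, 2, 5, 6, 15, 9, 1, 10, 13, 12, 7, 16, 3, 11]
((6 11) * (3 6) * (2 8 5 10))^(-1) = ((2 8 5 10)(3 6 11))^(-1) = (2 10 5 8)(3 11 6)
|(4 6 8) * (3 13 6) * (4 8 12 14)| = |(3 13 6 12 14 4)| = 6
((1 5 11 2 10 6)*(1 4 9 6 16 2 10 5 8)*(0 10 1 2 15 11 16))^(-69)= ((0 10)(1 8 2 5 16 15 11)(4 9 6))^(-69)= (0 10)(1 8 2 5 16 15 11)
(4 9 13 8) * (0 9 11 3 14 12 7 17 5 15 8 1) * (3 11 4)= (0 9 13 1)(3 14 12 7 17 5 15 8)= [9, 0, 2, 14, 4, 15, 6, 17, 3, 13, 10, 11, 7, 1, 12, 8, 16, 5]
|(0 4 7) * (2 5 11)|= |(0 4 7)(2 5 11)|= 3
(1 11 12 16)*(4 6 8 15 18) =[0, 11, 2, 3, 6, 5, 8, 7, 15, 9, 10, 12, 16, 13, 14, 18, 1, 17, 4] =(1 11 12 16)(4 6 8 15 18)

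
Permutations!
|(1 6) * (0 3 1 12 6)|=|(0 3 1)(6 12)|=6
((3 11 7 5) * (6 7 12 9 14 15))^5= ((3 11 12 9 14 15 6 7 5))^5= (3 15 11 6 12 7 9 5 14)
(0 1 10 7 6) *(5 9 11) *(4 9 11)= (0 1 10 7 6)(4 9)(5 11)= [1, 10, 2, 3, 9, 11, 0, 6, 8, 4, 7, 5]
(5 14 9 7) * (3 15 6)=(3 15 6)(5 14 9 7)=[0, 1, 2, 15, 4, 14, 3, 5, 8, 7, 10, 11, 12, 13, 9, 6]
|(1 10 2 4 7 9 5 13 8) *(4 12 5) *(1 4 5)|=|(1 10 2 12)(4 7 9 5 13 8)|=12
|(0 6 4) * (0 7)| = 4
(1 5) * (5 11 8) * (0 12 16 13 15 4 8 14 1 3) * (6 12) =(0 6 12 16 13 15 4 8 5 3)(1 11 14) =[6, 11, 2, 0, 8, 3, 12, 7, 5, 9, 10, 14, 16, 15, 1, 4, 13]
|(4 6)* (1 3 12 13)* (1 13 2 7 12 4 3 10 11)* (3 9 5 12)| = |(13)(1 10 11)(2 7 3 4 6 9 5 12)| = 24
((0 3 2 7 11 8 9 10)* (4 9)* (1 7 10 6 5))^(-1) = ((0 3 2 10)(1 7 11 8 4 9 6 5))^(-1) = (0 10 2 3)(1 5 6 9 4 8 11 7)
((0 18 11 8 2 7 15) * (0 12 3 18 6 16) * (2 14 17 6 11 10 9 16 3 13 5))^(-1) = ((0 11 8 14 17 6 3 18 10 9 16)(2 7 15 12 13 5))^(-1) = (0 16 9 10 18 3 6 17 14 8 11)(2 5 13 12 15 7)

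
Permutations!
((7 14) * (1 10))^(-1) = (1 10)(7 14)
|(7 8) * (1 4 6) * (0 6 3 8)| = |(0 6 1 4 3 8 7)| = 7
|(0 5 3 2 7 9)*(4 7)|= 7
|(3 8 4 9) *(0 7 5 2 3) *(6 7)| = |(0 6 7 5 2 3 8 4 9)| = 9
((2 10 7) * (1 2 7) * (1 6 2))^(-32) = (2 10 6)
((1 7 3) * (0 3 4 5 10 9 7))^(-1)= (0 1 3)(4 7 9 10 5)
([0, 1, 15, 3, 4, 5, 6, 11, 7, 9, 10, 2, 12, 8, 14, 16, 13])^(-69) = (2 15 16 13 8 7 11)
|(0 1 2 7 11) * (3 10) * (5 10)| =15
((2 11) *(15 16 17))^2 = (15 17 16)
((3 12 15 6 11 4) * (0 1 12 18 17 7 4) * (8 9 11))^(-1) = (0 11 9 8 6 15 12 1)(3 4 7 17 18)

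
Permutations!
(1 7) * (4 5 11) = [0, 7, 2, 3, 5, 11, 6, 1, 8, 9, 10, 4] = (1 7)(4 5 11)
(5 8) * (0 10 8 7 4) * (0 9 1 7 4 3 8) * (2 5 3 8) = [10, 7, 5, 2, 9, 4, 6, 8, 3, 1, 0] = (0 10)(1 7 8 3 2 5 4 9)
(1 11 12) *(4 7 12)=(1 11 4 7 12)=[0, 11, 2, 3, 7, 5, 6, 12, 8, 9, 10, 4, 1]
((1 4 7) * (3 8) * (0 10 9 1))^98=((0 10 9 1 4 7)(3 8))^98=(0 9 4)(1 7 10)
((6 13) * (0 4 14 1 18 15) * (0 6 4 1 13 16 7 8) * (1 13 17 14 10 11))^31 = ((0 13 4 10 11 1 18 15 6 16 7 8)(14 17))^31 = (0 15 4 16 11 8 18 13 6 10 7 1)(14 17)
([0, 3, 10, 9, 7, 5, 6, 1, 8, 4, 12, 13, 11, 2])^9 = [0, 7, 13, 1, 9, 5, 6, 4, 8, 3, 2, 12, 10, 11]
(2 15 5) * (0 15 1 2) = (0 15 5)(1 2) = [15, 2, 1, 3, 4, 0, 6, 7, 8, 9, 10, 11, 12, 13, 14, 5]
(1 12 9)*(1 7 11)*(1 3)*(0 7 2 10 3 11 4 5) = (0 7 4 5)(1 12 9 2 10 3) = [7, 12, 10, 1, 5, 0, 6, 4, 8, 2, 3, 11, 9]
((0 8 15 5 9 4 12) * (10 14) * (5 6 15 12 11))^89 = (0 12 8)(4 11 5 9)(6 15)(10 14)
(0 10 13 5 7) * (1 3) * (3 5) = (0 10 13 3 1 5 7) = [10, 5, 2, 1, 4, 7, 6, 0, 8, 9, 13, 11, 12, 3]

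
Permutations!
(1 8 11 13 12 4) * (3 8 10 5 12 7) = [0, 10, 2, 8, 1, 12, 6, 3, 11, 9, 5, 13, 4, 7] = (1 10 5 12 4)(3 8 11 13 7)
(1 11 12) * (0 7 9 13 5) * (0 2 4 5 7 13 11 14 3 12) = (0 13 7 9 11)(1 14 3 12)(2 4 5) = [13, 14, 4, 12, 5, 2, 6, 9, 8, 11, 10, 0, 1, 7, 3]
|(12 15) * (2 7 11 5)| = 4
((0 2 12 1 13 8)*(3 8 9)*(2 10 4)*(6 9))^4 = (0 12 9 10 1 3 4 13 8 2 6)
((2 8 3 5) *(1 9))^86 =(9)(2 3)(5 8) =((1 9)(2 8 3 5))^86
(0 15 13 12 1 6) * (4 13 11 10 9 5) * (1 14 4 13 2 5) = (0 15 11 10 9 1 6)(2 5 13 12 14 4) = [15, 6, 5, 3, 2, 13, 0, 7, 8, 1, 9, 10, 14, 12, 4, 11]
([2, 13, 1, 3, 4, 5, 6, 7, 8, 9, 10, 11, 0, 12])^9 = [12, 2, 0, 3, 4, 5, 6, 7, 8, 9, 10, 11, 13, 1]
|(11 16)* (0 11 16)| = |(16)(0 11)| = 2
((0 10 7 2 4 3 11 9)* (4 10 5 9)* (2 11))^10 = (0 5 9)(2 4 7)(3 11 10)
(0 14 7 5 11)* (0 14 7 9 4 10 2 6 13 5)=(0 7)(2 6 13 5 11 14 9 4 10)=[7, 1, 6, 3, 10, 11, 13, 0, 8, 4, 2, 14, 12, 5, 9]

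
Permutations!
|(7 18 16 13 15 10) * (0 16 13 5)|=15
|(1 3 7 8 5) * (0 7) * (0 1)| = 4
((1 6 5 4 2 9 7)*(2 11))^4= ((1 6 5 4 11 2 9 7))^4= (1 11)(2 6)(4 7)(5 9)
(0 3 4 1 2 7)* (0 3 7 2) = (0 7 3 4 1) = [7, 0, 2, 4, 1, 5, 6, 3]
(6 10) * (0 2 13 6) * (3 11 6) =(0 2 13 3 11 6 10) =[2, 1, 13, 11, 4, 5, 10, 7, 8, 9, 0, 6, 12, 3]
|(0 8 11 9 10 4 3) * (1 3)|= |(0 8 11 9 10 4 1 3)|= 8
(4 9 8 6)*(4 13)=[0, 1, 2, 3, 9, 5, 13, 7, 6, 8, 10, 11, 12, 4]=(4 9 8 6 13)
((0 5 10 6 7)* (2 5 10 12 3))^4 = ((0 10 6 7)(2 5 12 3))^4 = (12)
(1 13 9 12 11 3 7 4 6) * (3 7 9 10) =(1 13 10 3 9 12 11 7 4 6) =[0, 13, 2, 9, 6, 5, 1, 4, 8, 12, 3, 7, 11, 10]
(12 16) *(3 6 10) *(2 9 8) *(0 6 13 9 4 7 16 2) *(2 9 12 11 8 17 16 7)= (0 6 10 3 13 12 9 17 16 11 8)(2 4)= [6, 1, 4, 13, 2, 5, 10, 7, 0, 17, 3, 8, 9, 12, 14, 15, 11, 16]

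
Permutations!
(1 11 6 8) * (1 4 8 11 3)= (1 3)(4 8)(6 11)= [0, 3, 2, 1, 8, 5, 11, 7, 4, 9, 10, 6]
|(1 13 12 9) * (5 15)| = |(1 13 12 9)(5 15)| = 4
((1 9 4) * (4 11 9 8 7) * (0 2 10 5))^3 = (0 5 10 2)(1 4 7 8)(9 11)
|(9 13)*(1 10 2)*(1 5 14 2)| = |(1 10)(2 5 14)(9 13)| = 6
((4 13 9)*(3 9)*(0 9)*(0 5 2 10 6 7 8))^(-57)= ((0 9 4 13 3 5 2 10 6 7 8))^(-57)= (0 7 10 5 13 9 8 6 2 3 4)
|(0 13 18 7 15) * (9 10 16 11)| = 20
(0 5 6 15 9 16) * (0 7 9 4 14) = [5, 1, 2, 3, 14, 6, 15, 9, 8, 16, 10, 11, 12, 13, 0, 4, 7] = (0 5 6 15 4 14)(7 9 16)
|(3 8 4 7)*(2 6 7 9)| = |(2 6 7 3 8 4 9)| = 7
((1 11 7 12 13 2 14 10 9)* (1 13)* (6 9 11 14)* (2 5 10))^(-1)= (1 12 7 11 10 5 13 9 6 2 14)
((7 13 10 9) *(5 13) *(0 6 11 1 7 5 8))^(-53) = ((0 6 11 1 7 8)(5 13 10 9))^(-53) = (0 6 11 1 7 8)(5 9 10 13)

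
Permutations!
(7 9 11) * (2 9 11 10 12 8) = (2 9 10 12 8)(7 11) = [0, 1, 9, 3, 4, 5, 6, 11, 2, 10, 12, 7, 8]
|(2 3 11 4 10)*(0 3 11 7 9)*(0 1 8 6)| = 28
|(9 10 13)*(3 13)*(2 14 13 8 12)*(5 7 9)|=|(2 14 13 5 7 9 10 3 8 12)|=10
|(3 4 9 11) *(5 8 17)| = |(3 4 9 11)(5 8 17)| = 12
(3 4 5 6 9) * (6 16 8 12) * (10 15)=(3 4 5 16 8 12 6 9)(10 15)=[0, 1, 2, 4, 5, 16, 9, 7, 12, 3, 15, 11, 6, 13, 14, 10, 8]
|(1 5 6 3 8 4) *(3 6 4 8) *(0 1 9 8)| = |(0 1 5 4 9 8)| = 6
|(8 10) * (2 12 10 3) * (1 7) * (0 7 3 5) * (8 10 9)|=|(0 7 1 3 2 12 9 8 5)|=9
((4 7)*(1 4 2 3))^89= (1 3 2 7 4)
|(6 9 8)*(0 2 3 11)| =12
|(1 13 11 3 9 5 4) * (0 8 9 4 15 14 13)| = |(0 8 9 5 15 14 13 11 3 4 1)| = 11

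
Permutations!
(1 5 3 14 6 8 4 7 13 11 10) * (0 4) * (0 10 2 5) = (0 4 7 13 11 2 5 3 14 6 8 10 1) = [4, 0, 5, 14, 7, 3, 8, 13, 10, 9, 1, 2, 12, 11, 6]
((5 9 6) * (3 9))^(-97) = (3 5 6 9)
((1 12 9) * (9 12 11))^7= (12)(1 11 9)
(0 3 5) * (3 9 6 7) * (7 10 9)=[7, 1, 2, 5, 4, 0, 10, 3, 8, 6, 9]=(0 7 3 5)(6 10 9)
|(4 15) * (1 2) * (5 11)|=2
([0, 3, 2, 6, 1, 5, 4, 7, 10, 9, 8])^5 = (1 3 6 4)(8 10)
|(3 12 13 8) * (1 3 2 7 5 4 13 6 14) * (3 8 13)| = 10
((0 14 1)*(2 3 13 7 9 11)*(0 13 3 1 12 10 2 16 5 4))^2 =(0 12 2 13 9 16 4 14 10 1 7 11 5)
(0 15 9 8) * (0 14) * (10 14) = [15, 1, 2, 3, 4, 5, 6, 7, 10, 8, 14, 11, 12, 13, 0, 9] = (0 15 9 8 10 14)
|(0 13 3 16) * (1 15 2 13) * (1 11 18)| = 9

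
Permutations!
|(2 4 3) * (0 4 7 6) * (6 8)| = |(0 4 3 2 7 8 6)| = 7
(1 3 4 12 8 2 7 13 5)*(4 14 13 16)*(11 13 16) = (1 3 14 16 4 12 8 2 7 11 13 5) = [0, 3, 7, 14, 12, 1, 6, 11, 2, 9, 10, 13, 8, 5, 16, 15, 4]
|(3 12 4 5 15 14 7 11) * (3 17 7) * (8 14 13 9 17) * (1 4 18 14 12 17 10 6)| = 8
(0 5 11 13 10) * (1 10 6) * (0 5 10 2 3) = (0 10 5 11 13 6 1 2 3) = [10, 2, 3, 0, 4, 11, 1, 7, 8, 9, 5, 13, 12, 6]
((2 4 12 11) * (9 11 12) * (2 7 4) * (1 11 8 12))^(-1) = (1 12 8 9 4 7 11)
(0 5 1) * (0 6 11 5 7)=(0 7)(1 6 11 5)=[7, 6, 2, 3, 4, 1, 11, 0, 8, 9, 10, 5]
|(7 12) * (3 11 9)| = 6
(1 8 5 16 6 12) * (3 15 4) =(1 8 5 16 6 12)(3 15 4) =[0, 8, 2, 15, 3, 16, 12, 7, 5, 9, 10, 11, 1, 13, 14, 4, 6]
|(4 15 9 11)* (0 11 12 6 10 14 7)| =10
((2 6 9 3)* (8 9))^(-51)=(2 3 9 8 6)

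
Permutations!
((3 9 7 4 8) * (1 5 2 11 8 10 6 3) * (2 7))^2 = (1 7 10 3 2 8 5 4 6 9 11)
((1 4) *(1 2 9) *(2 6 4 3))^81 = (1 3 2 9)(4 6)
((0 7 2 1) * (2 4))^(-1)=(0 1 2 4 7)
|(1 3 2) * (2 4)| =|(1 3 4 2)| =4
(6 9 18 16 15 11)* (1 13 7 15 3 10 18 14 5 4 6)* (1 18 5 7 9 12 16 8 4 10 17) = [0, 13, 2, 17, 6, 10, 12, 15, 4, 14, 5, 18, 16, 9, 7, 11, 3, 1, 8] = (1 13 9 14 7 15 11 18 8 4 6 12 16 3 17)(5 10)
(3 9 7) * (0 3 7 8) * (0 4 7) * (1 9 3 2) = (0 2 1 9 8 4 7) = [2, 9, 1, 3, 7, 5, 6, 0, 4, 8]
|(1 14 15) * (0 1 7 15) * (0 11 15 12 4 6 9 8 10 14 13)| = |(0 1 13)(4 6 9 8 10 14 11 15 7 12)| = 30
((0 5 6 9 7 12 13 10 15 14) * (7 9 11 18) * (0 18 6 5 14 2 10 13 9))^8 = ((0 14 18 7 12 9)(2 10 15)(6 11))^8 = (0 18 12)(2 15 10)(7 9 14)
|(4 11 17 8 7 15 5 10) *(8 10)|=4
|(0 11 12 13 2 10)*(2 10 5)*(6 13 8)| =14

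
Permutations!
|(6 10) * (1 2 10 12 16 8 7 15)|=|(1 2 10 6 12 16 8 7 15)|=9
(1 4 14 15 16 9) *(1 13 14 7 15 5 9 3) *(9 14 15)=[0, 4, 2, 1, 7, 14, 6, 9, 8, 13, 10, 11, 12, 15, 5, 16, 3]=(1 4 7 9 13 15 16 3)(5 14)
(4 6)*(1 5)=(1 5)(4 6)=[0, 5, 2, 3, 6, 1, 4]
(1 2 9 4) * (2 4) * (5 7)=(1 4)(2 9)(5 7)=[0, 4, 9, 3, 1, 7, 6, 5, 8, 2]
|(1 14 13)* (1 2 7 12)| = 6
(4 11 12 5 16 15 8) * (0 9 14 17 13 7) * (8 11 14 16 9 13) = (0 13 7)(4 14 17 8)(5 9 16 15 11 12) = [13, 1, 2, 3, 14, 9, 6, 0, 4, 16, 10, 12, 5, 7, 17, 11, 15, 8]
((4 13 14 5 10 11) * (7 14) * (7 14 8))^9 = ((4 13 14 5 10 11)(7 8))^9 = (4 5)(7 8)(10 13)(11 14)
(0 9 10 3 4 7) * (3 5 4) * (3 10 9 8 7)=(0 8 7)(3 10 5 4)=[8, 1, 2, 10, 3, 4, 6, 0, 7, 9, 5]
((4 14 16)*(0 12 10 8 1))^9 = (16)(0 1 8 10 12)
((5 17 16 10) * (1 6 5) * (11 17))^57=((1 6 5 11 17 16 10))^57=(1 6 5 11 17 16 10)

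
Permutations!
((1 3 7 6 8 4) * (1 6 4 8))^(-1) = (8)(1 6 4 7 3)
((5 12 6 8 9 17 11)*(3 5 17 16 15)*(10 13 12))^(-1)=((3 5 10 13 12 6 8 9 16 15)(11 17))^(-1)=(3 15 16 9 8 6 12 13 10 5)(11 17)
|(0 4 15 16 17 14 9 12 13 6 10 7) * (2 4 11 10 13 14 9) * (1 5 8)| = 24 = |(0 11 10 7)(1 5 8)(2 4 15 16 17 9 12 14)(6 13)|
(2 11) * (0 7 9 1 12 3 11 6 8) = [7, 12, 6, 11, 4, 5, 8, 9, 0, 1, 10, 2, 3] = (0 7 9 1 12 3 11 2 6 8)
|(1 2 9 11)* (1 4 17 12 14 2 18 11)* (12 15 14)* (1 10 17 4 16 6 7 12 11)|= |(1 18)(2 9 10 17 15 14)(6 7 12 11 16)|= 30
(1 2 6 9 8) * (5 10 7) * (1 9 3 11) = [0, 2, 6, 11, 4, 10, 3, 5, 9, 8, 7, 1] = (1 2 6 3 11)(5 10 7)(8 9)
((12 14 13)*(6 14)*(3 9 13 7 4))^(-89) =(3 4 7 14 6 12 13 9)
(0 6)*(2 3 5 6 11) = (0 11 2 3 5 6) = [11, 1, 3, 5, 4, 6, 0, 7, 8, 9, 10, 2]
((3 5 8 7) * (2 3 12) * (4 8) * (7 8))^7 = ((2 3 5 4 7 12))^7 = (2 3 5 4 7 12)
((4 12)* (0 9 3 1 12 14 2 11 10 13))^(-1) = ((0 9 3 1 12 4 14 2 11 10 13))^(-1) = (0 13 10 11 2 14 4 12 1 3 9)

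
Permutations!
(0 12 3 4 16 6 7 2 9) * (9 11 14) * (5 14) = (0 12 3 4 16 6 7 2 11 5 14 9) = [12, 1, 11, 4, 16, 14, 7, 2, 8, 0, 10, 5, 3, 13, 9, 15, 6]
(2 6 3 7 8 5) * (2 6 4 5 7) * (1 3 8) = [0, 3, 4, 2, 5, 6, 8, 1, 7] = (1 3 2 4 5 6 8 7)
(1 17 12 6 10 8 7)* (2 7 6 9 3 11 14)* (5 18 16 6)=(1 17 12 9 3 11 14 2 7)(5 18 16 6 10 8)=[0, 17, 7, 11, 4, 18, 10, 1, 5, 3, 8, 14, 9, 13, 2, 15, 6, 12, 16]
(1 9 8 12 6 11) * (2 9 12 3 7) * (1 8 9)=(1 12 6 11 8 3 7 2)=[0, 12, 1, 7, 4, 5, 11, 2, 3, 9, 10, 8, 6]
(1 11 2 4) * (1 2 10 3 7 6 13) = [0, 11, 4, 7, 2, 5, 13, 6, 8, 9, 3, 10, 12, 1] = (1 11 10 3 7 6 13)(2 4)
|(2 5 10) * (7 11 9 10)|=|(2 5 7 11 9 10)|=6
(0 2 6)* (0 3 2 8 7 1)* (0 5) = (0 8 7 1 5)(2 6 3) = [8, 5, 6, 2, 4, 0, 3, 1, 7]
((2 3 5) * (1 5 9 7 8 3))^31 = (1 5 2)(3 8 7 9)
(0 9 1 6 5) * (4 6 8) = (0 9 1 8 4 6 5) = [9, 8, 2, 3, 6, 0, 5, 7, 4, 1]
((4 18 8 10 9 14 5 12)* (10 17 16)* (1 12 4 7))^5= ((1 12 7)(4 18 8 17 16 10 9 14 5))^5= (1 7 12)(4 10 18 9 8 14 17 5 16)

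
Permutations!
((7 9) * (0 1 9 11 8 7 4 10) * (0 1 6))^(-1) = ((0 6)(1 9 4 10)(7 11 8))^(-1) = (0 6)(1 10 4 9)(7 8 11)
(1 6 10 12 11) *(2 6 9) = (1 9 2 6 10 12 11) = [0, 9, 6, 3, 4, 5, 10, 7, 8, 2, 12, 1, 11]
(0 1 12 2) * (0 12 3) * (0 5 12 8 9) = (0 1 3 5 12 2 8 9) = [1, 3, 8, 5, 4, 12, 6, 7, 9, 0, 10, 11, 2]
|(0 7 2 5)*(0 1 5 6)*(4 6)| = 10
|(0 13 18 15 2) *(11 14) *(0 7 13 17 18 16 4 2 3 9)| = 30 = |(0 17 18 15 3 9)(2 7 13 16 4)(11 14)|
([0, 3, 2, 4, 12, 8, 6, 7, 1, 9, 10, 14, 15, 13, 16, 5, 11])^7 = [0, 1, 2, 3, 4, 5, 6, 7, 8, 9, 10, 14, 12, 13, 16, 15, 11]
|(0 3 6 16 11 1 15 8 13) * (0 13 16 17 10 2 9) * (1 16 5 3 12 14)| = 26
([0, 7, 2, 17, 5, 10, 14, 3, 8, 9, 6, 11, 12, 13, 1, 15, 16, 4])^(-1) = (1 14 6 10 5 4 17 3 7)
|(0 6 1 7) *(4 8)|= 4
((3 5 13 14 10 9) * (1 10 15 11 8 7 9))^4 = (3 15 9 14 7 13 8 5 11)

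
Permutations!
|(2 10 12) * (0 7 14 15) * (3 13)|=|(0 7 14 15)(2 10 12)(3 13)|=12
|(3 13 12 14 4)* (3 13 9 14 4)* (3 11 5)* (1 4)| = 20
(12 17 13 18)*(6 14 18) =(6 14 18 12 17 13) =[0, 1, 2, 3, 4, 5, 14, 7, 8, 9, 10, 11, 17, 6, 18, 15, 16, 13, 12]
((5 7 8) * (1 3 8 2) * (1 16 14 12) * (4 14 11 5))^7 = (1 3 8 4 14 12)(2 11 7 16 5)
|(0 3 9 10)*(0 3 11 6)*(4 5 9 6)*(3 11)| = |(0 3 6)(4 5 9 10 11)| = 15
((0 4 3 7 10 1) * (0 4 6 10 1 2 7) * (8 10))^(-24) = ((0 6 8 10 2 7 1 4 3))^(-24) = (0 10 1)(2 4 6)(3 8 7)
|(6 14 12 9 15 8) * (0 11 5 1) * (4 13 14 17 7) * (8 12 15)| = 20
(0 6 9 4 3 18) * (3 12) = (0 6 9 4 12 3 18) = [6, 1, 2, 18, 12, 5, 9, 7, 8, 4, 10, 11, 3, 13, 14, 15, 16, 17, 0]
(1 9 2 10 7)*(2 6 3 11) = [0, 9, 10, 11, 4, 5, 3, 1, 8, 6, 7, 2] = (1 9 6 3 11 2 10 7)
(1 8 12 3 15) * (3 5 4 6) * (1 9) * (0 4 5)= [4, 8, 2, 15, 6, 5, 3, 7, 12, 1, 10, 11, 0, 13, 14, 9]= (0 4 6 3 15 9 1 8 12)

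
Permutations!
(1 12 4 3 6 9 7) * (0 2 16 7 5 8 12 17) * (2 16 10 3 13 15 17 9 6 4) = (0 16 7 1 9 5 8 12 2 10 3 4 13 15 17) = [16, 9, 10, 4, 13, 8, 6, 1, 12, 5, 3, 11, 2, 15, 14, 17, 7, 0]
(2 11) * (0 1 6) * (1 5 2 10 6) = [5, 1, 11, 3, 4, 2, 0, 7, 8, 9, 6, 10] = (0 5 2 11 10 6)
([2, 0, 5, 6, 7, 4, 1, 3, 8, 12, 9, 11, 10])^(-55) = [2, 0, 5, 6, 7, 4, 1, 3, 8, 10, 12, 11, 9]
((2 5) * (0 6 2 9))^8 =((0 6 2 5 9))^8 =(0 5 6 9 2)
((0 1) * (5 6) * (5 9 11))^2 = (5 9)(6 11)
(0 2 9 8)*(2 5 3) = [5, 1, 9, 2, 4, 3, 6, 7, 0, 8] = (0 5 3 2 9 8)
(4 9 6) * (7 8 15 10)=[0, 1, 2, 3, 9, 5, 4, 8, 15, 6, 7, 11, 12, 13, 14, 10]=(4 9 6)(7 8 15 10)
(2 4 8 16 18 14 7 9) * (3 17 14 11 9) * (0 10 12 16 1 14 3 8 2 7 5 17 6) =(0 10 12 16 18 11 9 7 8 1 14 5 17 3 6)(2 4) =[10, 14, 4, 6, 2, 17, 0, 8, 1, 7, 12, 9, 16, 13, 5, 15, 18, 3, 11]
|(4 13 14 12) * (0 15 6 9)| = |(0 15 6 9)(4 13 14 12)| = 4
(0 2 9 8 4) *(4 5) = (0 2 9 8 5 4) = [2, 1, 9, 3, 0, 4, 6, 7, 5, 8]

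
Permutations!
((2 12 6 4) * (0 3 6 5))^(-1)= ((0 3 6 4 2 12 5))^(-1)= (0 5 12 2 4 6 3)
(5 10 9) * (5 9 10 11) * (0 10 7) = (0 10 7)(5 11) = [10, 1, 2, 3, 4, 11, 6, 0, 8, 9, 7, 5]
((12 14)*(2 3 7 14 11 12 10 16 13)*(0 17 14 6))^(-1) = ((0 17 14 10 16 13 2 3 7 6)(11 12))^(-1) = (0 6 7 3 2 13 16 10 14 17)(11 12)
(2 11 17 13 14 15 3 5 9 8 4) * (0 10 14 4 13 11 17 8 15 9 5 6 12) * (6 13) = [10, 1, 17, 13, 2, 5, 12, 7, 6, 15, 14, 8, 0, 4, 9, 3, 16, 11] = (0 10 14 9 15 3 13 4 2 17 11 8 6 12)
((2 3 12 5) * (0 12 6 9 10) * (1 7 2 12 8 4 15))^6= ((0 8 4 15 1 7 2 3 6 9 10)(5 12))^6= (0 2 8 3 4 6 15 9 1 10 7)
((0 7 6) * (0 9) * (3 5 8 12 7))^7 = (0 9 6 7 12 8 5 3) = ((0 3 5 8 12 7 6 9))^7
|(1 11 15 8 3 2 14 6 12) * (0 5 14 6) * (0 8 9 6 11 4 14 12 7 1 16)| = |(0 5 12 16)(1 4 14 8 3 2 11 15 9 6 7)| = 44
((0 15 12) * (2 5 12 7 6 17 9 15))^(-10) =(17)(0 5)(2 12)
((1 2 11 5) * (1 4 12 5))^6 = (12)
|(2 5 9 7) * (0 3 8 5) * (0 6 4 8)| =|(0 3)(2 6 4 8 5 9 7)| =14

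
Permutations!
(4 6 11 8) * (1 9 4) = (1 9 4 6 11 8) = [0, 9, 2, 3, 6, 5, 11, 7, 1, 4, 10, 8]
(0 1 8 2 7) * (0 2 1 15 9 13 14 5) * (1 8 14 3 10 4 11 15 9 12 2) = (0 9 13 3 10 4 11 15 12 2 7 1 14 5) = [9, 14, 7, 10, 11, 0, 6, 1, 8, 13, 4, 15, 2, 3, 5, 12]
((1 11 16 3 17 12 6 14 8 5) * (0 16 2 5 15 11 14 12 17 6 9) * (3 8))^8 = (17)(0 14 15 12 5 16 3 11 9 1 8 6 2)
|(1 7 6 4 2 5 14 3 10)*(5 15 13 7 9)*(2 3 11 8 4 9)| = 14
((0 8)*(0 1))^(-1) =(0 1 8)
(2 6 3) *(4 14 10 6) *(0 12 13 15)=(0 12 13 15)(2 4 14 10 6 3)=[12, 1, 4, 2, 14, 5, 3, 7, 8, 9, 6, 11, 13, 15, 10, 0]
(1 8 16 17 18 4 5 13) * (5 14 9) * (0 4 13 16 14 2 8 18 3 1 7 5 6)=(0 4 2 8 14 9 6)(1 18 13 7 5 16 17 3)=[4, 18, 8, 1, 2, 16, 0, 5, 14, 6, 10, 11, 12, 7, 9, 15, 17, 3, 13]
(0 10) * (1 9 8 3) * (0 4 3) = (0 10 4 3 1 9 8) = [10, 9, 2, 1, 3, 5, 6, 7, 0, 8, 4]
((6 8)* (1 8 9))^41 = ((1 8 6 9))^41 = (1 8 6 9)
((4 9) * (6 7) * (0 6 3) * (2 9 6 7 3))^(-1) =((0 7 2 9 4 6 3))^(-1) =(0 3 6 4 9 2 7)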